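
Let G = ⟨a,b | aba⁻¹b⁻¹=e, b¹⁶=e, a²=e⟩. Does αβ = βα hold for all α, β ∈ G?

Each pair of generators commutes: a·b = ab = b·a. Since the generators pairwise commute, every element of G commutes with every other, so G is abelian.

Answer: Yes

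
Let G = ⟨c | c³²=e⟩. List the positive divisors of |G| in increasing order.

|G| = 32 = 2⁵. By Lagrange's theorem the order of any subgroup divides 32; the divisors of 32 are 1, 2, 4, 8, 16, 32.

Answer: 1, 2, 4, 8, 16, 32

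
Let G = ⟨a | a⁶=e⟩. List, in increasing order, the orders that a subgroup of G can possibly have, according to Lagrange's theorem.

|G| = 6 = 2 · 3. By Lagrange's theorem the order of any subgroup divides 6; the divisors of 6 are 1, 2, 3, 6.

Answer: 1, 2, 3, 6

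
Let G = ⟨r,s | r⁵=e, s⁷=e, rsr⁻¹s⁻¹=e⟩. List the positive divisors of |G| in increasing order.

|G| = 35 = 5 · 7. By Lagrange's theorem the order of any subgroup divides 35; the divisors of 35 are 1, 5, 7, 35.

Answer: 1, 5, 7, 35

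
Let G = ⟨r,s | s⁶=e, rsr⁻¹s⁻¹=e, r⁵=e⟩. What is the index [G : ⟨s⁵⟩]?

First find ord(s⁵) by computing successive powers:
  (s⁵)¹ = s⁵, (s⁵)² = s⁴, (s⁵)³ = s³, (s⁵)⁴ = s², (s⁵)⁵ = s, (s⁵)⁶ = e.
So |⟨s⁵⟩| = ord(s⁵) = 6. With |G| = 30, by Lagrange [G : ⟨s⁵⟩] = 30/6 = 5.

Answer: 5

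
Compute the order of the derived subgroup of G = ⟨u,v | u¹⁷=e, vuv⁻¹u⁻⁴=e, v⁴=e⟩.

G' = [G, G] is generated by all commutators. The generator-pair commutators are: [u, v] = u¹⁴.
The subgroup they normally generate is {e, u, u², u³, u⁴, u⁵, u⁶, u⁷, u⁸, u⁹, u¹⁰, u¹¹, u¹², u¹³, u¹⁴, u¹⁵, u¹⁶}, of order 17.
Check: |G/G'| = 68/17 = 4 is the order of the abelianisation.

Answer: 17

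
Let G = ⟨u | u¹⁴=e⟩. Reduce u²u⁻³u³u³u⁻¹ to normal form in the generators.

Multiply left to right, reducing at each step:
  (u²) · u⁻³ = u¹³
  (u¹³) · u³ = u²
  (u²) · u³ = u⁵
  (u⁵) · u⁻¹ = u⁴

Answer: u⁴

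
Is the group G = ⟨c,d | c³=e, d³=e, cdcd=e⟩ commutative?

c·d = cd but d·c = c²d², so c·d ≠ d·c and G is not abelian.

Answer: No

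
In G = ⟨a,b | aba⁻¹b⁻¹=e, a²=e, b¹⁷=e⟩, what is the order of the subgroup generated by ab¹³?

|⟨ab¹³⟩| equals the order of ab¹³. Compute successive powers until reaching e:
  (ab¹³)¹ = ab¹³, (ab¹³)² = b⁹, (ab¹³)³ = ab⁵, (ab¹³)⁴ = b, (ab¹³)⁵ = ab¹⁴, (ab¹³)⁶ = b¹⁰, (ab¹³)⁷ = ab⁶, (ab¹³)⁸ = b², (ab¹³)⁹ = ab¹⁵, (ab¹³)¹⁰ = b¹¹, (ab¹³)¹¹ = ab⁷, (ab¹³)¹² = b³, (ab¹³)¹³ = ab¹⁶, (ab¹³)¹⁴ = b¹², (ab¹³)¹⁵ = ab⁸, (ab¹³)¹⁶ = b⁴, (ab¹³)¹⁷ = a, (ab¹³)¹⁸ = b¹³, (ab¹³)¹⁹ = ab⁹, (ab¹³)²⁰ = b⁵, (ab¹³)²¹ = ab, (ab¹³)²² = b¹⁴, (ab¹³)²³ = ab¹⁰, (ab¹³)²⁴ = b⁶, (ab¹³)²⁵ = ab², (ab¹³)²⁶ = b¹⁵, (ab¹³)²⁷ = ab¹¹, (ab¹³)²⁸ = b⁷, (ab¹³)²⁹ = ab³, (ab¹³)³⁰ = b¹⁶, (ab¹³)³¹ = ab¹², (ab¹³)³² = b⁸, (ab¹³)³³ = ab⁴, (ab¹³)³⁴ = e.
The smallest positive k with (ab¹³)ᵏ = e is 34, so |⟨ab¹³⟩| = 34.

Answer: 34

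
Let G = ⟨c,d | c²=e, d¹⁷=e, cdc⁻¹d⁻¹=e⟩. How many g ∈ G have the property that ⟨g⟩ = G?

G is cyclic of order 34. An element generates G iff its order is 34, and a cyclic group of order 34 has exactly φ(34) = 16 such elements.

Answer: 16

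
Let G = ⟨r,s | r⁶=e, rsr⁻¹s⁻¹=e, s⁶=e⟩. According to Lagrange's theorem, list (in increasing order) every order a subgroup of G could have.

|G| = 36 = 2² · 3². By Lagrange's theorem the order of any subgroup divides 36; the divisors of 36 are 1, 2, 3, 4, 6, 9, 12, 18, 36.

Answer: 1, 2, 3, 4, 6, 9, 12, 18, 36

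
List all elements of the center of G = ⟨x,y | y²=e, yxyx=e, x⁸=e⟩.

An element z ∈ Z(G) iff z commutes with every generator.
For example x⁴ is central: (x⁴)·x = x⁵ = x·(x⁴); (x⁴)·y = x⁴y = y·(x⁴).
Whereas x ∉ Z(G) since x·y = xy ≠ x⁷y = y·x.
Checking each of the 16 elements this way gives Z(G) = {e, x⁴}, of order 2.

Answer: {e, x⁴}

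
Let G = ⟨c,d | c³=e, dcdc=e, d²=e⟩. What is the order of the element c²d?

Compute successive powers until reaching e:
  (c²d)¹ = c²d, (c²d)² = e.
The smallest positive k with (c²d)ᵏ = e is 2.

Answer: 2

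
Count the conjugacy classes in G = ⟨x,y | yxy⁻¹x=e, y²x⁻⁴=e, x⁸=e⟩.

The conjugacy classes (representative and size) are:
  [e] (size 1), [x⁷] (size 2), [x²] (size 2), [x⁵] (size 2), [x⁴] (size 1), [x²y⁻¹] (size 4), [x³y] (size 4).
Class equation: 1 + 2 + 2 + 2 + 1 + 4 + 4 = 16 = |G|. So G has 7 conjugacy classes.

Answer: 7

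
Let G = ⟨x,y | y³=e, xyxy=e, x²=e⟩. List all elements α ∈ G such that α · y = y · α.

⟨y⟩ ⊆ C_G(y) since powers of y commute with y; so |C_G(y)| ≥ |⟨y⟩| = 3.
By orbit–stabilizer, |C_G(y)| = |G| / |conj. class of y| = 6 / 2 = 3.
The 3 elements commuting with y are {e, y, y²}.

Answer: {e, y, y²}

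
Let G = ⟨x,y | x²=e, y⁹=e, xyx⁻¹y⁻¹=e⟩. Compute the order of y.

Compute successive powers until reaching e:
  y¹ = y, y² = y², y³ = y³, y⁴ = y⁴, y⁵ = y⁵, y⁶ = y⁶, y⁷ = y⁷, y⁸ = y⁸, y⁹ = e.
The smallest positive k with yᵏ = e is 9.

Answer: 9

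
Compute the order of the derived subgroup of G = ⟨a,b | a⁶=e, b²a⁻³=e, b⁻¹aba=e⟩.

G' = [G, G] is generated by all commutators. The generator-pair commutators are: [a, b] = a².
The subgroup they normally generate is {e, a², a⁴}, of order 3.
Check: |G/G'| = 12/3 = 4 is the order of the abelianisation.

Answer: 3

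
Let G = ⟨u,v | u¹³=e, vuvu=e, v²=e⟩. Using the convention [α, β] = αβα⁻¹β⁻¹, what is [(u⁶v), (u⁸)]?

[(u⁶v), (u⁸)] = (u⁶v)·(u⁸)·(u⁶v)⁻¹·(u⁸)⁻¹.
  (u⁶v) · (u⁸) = u¹¹v
  (u¹¹v) · (u⁶v) = u⁵
  (u⁵) · (u⁵) = u¹⁰

Answer: u¹⁰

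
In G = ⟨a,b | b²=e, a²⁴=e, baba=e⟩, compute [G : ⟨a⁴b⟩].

First find ord(a⁴b) by computing successive powers:
  (a⁴b)¹ = a⁴b, (a⁴b)² = e.
So |⟨a⁴b⟩| = ord(a⁴b) = 2. With |G| = 48, by Lagrange [G : ⟨a⁴b⟩] = 48/2 = 24.

Answer: 24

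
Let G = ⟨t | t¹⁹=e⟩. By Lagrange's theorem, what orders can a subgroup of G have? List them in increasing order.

|G| = 19 = 19. By Lagrange's theorem the order of any subgroup divides 19; the divisors of 19 are 1, 19.

Answer: 1, 19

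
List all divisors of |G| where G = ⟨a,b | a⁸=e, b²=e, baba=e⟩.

|G| = 16 = 2⁴. By Lagrange's theorem the order of any subgroup divides 16; the divisors of 16 are 1, 2, 4, 8, 16.

Answer: 1, 2, 4, 8, 16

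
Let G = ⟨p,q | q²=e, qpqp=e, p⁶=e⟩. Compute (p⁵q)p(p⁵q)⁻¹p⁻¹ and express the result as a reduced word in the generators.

[(p⁵q), p] = (p⁵q)·p·(p⁵q)⁻¹·p⁻¹.
  (p⁵q) · p = p⁴q
  (p⁴q) · (p⁵q) = p⁵
  (p⁵) · (p⁵) = p⁴

Answer: p⁴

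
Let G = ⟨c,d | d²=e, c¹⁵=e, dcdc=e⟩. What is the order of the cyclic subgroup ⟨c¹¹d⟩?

|⟨c¹¹d⟩| equals the order of c¹¹d. Compute successive powers until reaching e:
  (c¹¹d)¹ = c¹¹d, (c¹¹d)² = e.
The smallest positive k with (c¹¹d)ᵏ = e is 2, so |⟨c¹¹d⟩| = 2.

Answer: 2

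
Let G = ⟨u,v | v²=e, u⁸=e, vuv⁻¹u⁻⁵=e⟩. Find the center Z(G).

An element z ∈ Z(G) iff z commutes with every generator.
For example u² is central: (u²)·u = u³ = u·(u²); (u²)·v = u²v = v·(u²).
Whereas u ∉ Z(G) since u·v = uv ≠ u⁵v = v·u.
Checking each of the 16 elements this way gives Z(G) = {e, u², u⁴, u⁶}, of order 4.

Answer: {e, u², u⁴, u⁶}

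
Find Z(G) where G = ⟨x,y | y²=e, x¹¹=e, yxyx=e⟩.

An element z ∈ Z(G) iff z commutes with every generator.
For example e is central: e·x = x = x·e; e·y = y = y·e.
Whereas x ∉ Z(G) since x·y = xy ≠ x¹⁰y = y·x.
Checking each of the 22 elements this way gives Z(G) = {e}, of order 1.

Answer: {e}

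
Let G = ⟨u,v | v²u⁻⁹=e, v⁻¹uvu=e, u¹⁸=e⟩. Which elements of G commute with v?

⟨v⟩ ⊆ C_G(v) since powers of v commute with v; so |C_G(v)| ≥ |⟨v⟩| = 4.
By orbit–stabilizer, |C_G(v)| = |G| / |conj. class of v| = 36 / 9 = 4.
The 4 elements commuting with v are {e, u⁹, v, v⁻¹}.

Answer: {e, u⁹, v, v⁻¹}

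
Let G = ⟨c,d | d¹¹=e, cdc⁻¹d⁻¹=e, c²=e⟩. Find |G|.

Enumerate words in the generators, reducing via the relations: the distinct elements are
  {c, d, e, cd, d², d³, d⁴, d⁵, d⁶, d⁷, d⁸, d⁹, cd², cd³, cd⁴, cd⁵, cd⁶, cd⁷, cd⁸, cd⁹, d¹⁰, cd¹⁰}.
No further products give new elements, so |G| = 22.

Answer: 22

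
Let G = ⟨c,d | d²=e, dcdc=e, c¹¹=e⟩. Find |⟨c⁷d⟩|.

|⟨c⁷d⟩| equals the order of c⁷d. Compute successive powers until reaching e:
  (c⁷d)¹ = c⁷d, (c⁷d)² = e.
The smallest positive k with (c⁷d)ᵏ = e is 2, so |⟨c⁷d⟩| = 2.

Answer: 2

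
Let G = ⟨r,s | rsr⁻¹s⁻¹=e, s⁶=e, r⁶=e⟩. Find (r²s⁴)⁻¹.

The order of (r²s⁴) is 3 (smallest k with (r²s⁴)ᵏ = e), so (r²s⁴)⁻¹ = (r²s⁴)² = r⁴s².
Check: (r²s⁴) · (r⁴s²) → (r²s⁴) · r⁴ = s⁴;   (s⁴) · s² = e, giving e as required.

Answer: r⁴s²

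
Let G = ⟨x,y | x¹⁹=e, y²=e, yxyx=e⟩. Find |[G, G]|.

G' = [G, G] is generated by all commutators. The generator-pair commutators are: [x, y] = x².
The subgroup they normally generate is {e, x, x², x³, x⁴, x⁵, x⁶, x⁷, x⁸, x⁹, x¹⁰, x¹¹, x¹², x¹³, x¹⁴, x¹⁵, x¹⁶, x¹⁷, x¹⁸}, of order 19.
Check: |G/G'| = 38/19 = 2 is the order of the abelianisation.

Answer: 19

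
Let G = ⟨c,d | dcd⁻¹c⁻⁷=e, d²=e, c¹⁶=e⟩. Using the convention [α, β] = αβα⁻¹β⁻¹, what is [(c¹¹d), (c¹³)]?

[(c¹¹d), (c¹³)] = (c¹¹d)·(c¹³)·(c¹¹d)⁻¹·(c¹³)⁻¹.
  (c¹¹d) · (c¹³) = c⁶d
  (c⁶d) · (c³d) = c¹¹
  (c¹¹) · (c³) = c¹⁴

Answer: c¹⁴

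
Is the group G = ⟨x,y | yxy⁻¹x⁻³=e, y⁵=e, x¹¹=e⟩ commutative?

x·y = xy but y·x = x³y, so x·y ≠ y·x and G is not abelian.

Answer: No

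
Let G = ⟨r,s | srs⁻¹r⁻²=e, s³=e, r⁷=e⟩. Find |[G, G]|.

G' = [G, G] is generated by all commutators. The generator-pair commutators are: [r, s] = r⁶.
The subgroup they normally generate is {e, r, r², r³, r⁴, r⁵, r⁶}, of order 7.
Check: |G/G'| = 21/7 = 3 is the order of the abelianisation.

Answer: 7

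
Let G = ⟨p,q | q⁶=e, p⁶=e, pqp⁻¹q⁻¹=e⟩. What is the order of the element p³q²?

Compute successive powers until reaching e:
  (p³q²)¹ = p³q², (p³q²)² = q⁴, (p³q²)³ = p³, (p³q²)⁴ = q², (p³q²)⁵ = p³q⁴, (p³q²)⁶ = e.
The smallest positive k with (p³q²)ᵏ = e is 6.

Answer: 6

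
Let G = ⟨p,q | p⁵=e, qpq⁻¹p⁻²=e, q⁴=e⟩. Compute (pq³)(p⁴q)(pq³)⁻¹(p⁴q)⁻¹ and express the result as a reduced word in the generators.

[(pq³), (p⁴q)] = (pq³)·(p⁴q)·(pq³)⁻¹·(p⁴q)⁻¹.
  (pq³) · (p⁴q) = p³
  (p³) · (p³q) = pq
  (pq) · (p³q³) = p²

Answer: p²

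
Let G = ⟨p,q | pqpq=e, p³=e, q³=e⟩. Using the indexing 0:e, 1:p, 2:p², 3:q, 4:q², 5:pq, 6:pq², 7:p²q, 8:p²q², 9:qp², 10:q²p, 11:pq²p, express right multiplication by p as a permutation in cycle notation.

(0 1 2)(3 8 9)(4 10 5)(6 11 7)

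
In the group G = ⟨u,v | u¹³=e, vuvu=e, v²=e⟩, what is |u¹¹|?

Compute successive powers until reaching e:
  (u¹¹)¹ = u¹¹, (u¹¹)² = u⁹, (u¹¹)³ = u⁷, (u¹¹)⁴ = u⁵, (u¹¹)⁵ = u³, (u¹¹)⁶ = u, (u¹¹)⁷ = u¹², (u¹¹)⁸ = u¹⁰, (u¹¹)⁹ = u⁸, (u¹¹)¹⁰ = u⁶, (u¹¹)¹¹ = u⁴, (u¹¹)¹² = u², (u¹¹)¹³ = e.
The smallest positive k with (u¹¹)ᵏ = e is 13.

Answer: 13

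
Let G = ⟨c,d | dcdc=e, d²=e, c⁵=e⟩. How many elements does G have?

Enumerate words in the generators, reducing via the relations: the distinct elements are
  {c, d, e, cd, c², c³, c⁴, c²d, c³d, c⁴d}.
No further products give new elements, so |G| = 10.

Answer: 10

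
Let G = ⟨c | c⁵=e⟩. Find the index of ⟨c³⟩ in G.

First find ord(c³) by computing successive powers:
  (c³)¹ = c³, (c³)² = c, (c³)³ = c⁴, (c³)⁴ = c², (c³)⁵ = e.
So |⟨c³⟩| = ord(c³) = 5. With |G| = 5, by Lagrange [G : ⟨c³⟩] = 5/5 = 1.

Answer: 1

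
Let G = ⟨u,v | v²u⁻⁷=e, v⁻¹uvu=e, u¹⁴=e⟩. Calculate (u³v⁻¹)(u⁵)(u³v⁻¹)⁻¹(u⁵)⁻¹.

[(u³v⁻¹), (u⁵)] = (u³v⁻¹)·(u⁵)·(u³v⁻¹)⁻¹·(u⁵)⁻¹.
  (u³v⁻¹) · (u⁵) = u⁵v
  (u⁵v) · (u³v) = u⁹
  (u⁹) · (u⁹) = u⁴

Answer: u⁴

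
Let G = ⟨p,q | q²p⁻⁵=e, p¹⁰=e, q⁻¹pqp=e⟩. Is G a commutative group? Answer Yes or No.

p·q = pq but q·p = p⁴q⁻¹, so p·q ≠ q·p and G is not abelian.

Answer: No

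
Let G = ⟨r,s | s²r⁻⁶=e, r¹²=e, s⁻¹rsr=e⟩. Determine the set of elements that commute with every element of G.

An element z ∈ Z(G) iff z commutes with every generator.
For example r⁶ is central: (r⁶)·r = r⁷ = r·(r⁶); (r⁶)·s = s⁻¹ = s·(r⁶).
Whereas r ∉ Z(G) since r·s = rs ≠ r⁵s⁻¹ = s·r.
Checking each of the 24 elements this way gives Z(G) = {e, r⁶}, of order 2.

Answer: {e, r⁶}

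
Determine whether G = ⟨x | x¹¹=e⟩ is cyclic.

|G| = 11. The element x has order 11 (its powers give 11 distinct elements), so ⟨x⟩ = G and G is cyclic.

Answer: Yes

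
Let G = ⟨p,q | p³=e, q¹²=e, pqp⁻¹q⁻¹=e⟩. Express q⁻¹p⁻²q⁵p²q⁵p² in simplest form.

Multiply left to right, reducing at each step:
  (q¹¹) · p⁻² = pq¹¹
  (pq¹¹) · q⁵ = pq⁴
  (pq⁴) · p² = q⁴
  (q⁴) · q⁵ = q⁹
  (q⁹) · p² = p²q⁹

Answer: p²q⁹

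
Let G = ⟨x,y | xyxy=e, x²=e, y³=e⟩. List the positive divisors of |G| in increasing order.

|G| = 6 = 2 · 3. By Lagrange's theorem the order of any subgroup divides 6; the divisors of 6 are 1, 2, 3, 6.

Answer: 1, 2, 3, 6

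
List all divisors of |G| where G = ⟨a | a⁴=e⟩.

|G| = 4 = 2². By Lagrange's theorem the order of any subgroup divides 4; the divisors of 4 are 1, 2, 4.

Answer: 1, 2, 4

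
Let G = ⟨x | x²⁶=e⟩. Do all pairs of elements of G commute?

G has a single generator, so G is cyclic and hence abelian.

Answer: Yes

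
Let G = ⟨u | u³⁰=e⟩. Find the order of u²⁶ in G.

Compute successive powers until reaching e:
  (u²⁶)¹ = u²⁶, (u²⁶)² = u²², (u²⁶)³ = u¹⁸, (u²⁶)⁴ = u¹⁴, (u²⁶)⁵ = u¹⁰, (u²⁶)⁶ = u⁶, (u²⁶)⁷ = u², (u²⁶)⁸ = u²⁸, (u²⁶)⁹ = u²⁴, (u²⁶)¹⁰ = u²⁰, (u²⁶)¹¹ = u¹⁶, (u²⁶)¹² = u¹², (u²⁶)¹³ = u⁸, (u²⁶)¹⁴ = u⁴, (u²⁶)¹⁵ = e.
The smallest positive k with (u²⁶)ᵏ = e is 15.

Answer: 15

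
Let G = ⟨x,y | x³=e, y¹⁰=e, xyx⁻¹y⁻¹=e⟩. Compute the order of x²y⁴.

Compute successive powers until reaching e:
  (x²y⁴)¹ = x²y⁴, (x²y⁴)² = xy⁸, (x²y⁴)³ = y², (x²y⁴)⁴ = x²y⁶, (x²y⁴)⁵ = x, (x²y⁴)⁶ = y⁴, (x²y⁴)⁷ = x²y⁸, (x²y⁴)⁸ = xy², (x²y⁴)⁹ = y⁶, (x²y⁴)¹⁰ = x², (x²y⁴)¹¹ = xy⁴, (x²y⁴)¹² = y⁸, (x²y⁴)¹³ = x²y², (x²y⁴)¹⁴ = xy⁶, (x²y⁴)¹⁵ = e.
The smallest positive k with (x²y⁴)ᵏ = e is 15.

Answer: 15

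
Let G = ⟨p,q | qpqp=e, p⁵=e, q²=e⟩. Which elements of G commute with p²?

⟨p²⟩ ⊆ C_G(p²) since powers of p² commute with p²; so |C_G(p²)| ≥ |⟨p²⟩| = 5.
By orbit–stabilizer, |C_G(p²)| = |G| / |conj. class of p²| = 10 / 2 = 5.
The 5 elements commuting with p² are {e, p, p², p³, p⁴}.

Answer: {e, p, p², p³, p⁴}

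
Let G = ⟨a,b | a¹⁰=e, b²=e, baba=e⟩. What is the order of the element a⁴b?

Compute successive powers until reaching e:
  (a⁴b)¹ = a⁴b, (a⁴b)² = e.
The smallest positive k with (a⁴b)ᵏ = e is 2.

Answer: 2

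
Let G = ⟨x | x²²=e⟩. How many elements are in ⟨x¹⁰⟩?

|⟨x¹⁰⟩| equals the order of x¹⁰. Compute successive powers until reaching e:
  (x¹⁰)¹ = x¹⁰, (x¹⁰)² = x²⁰, (x¹⁰)³ = x⁸, (x¹⁰)⁴ = x¹⁸, (x¹⁰)⁵ = x⁶, (x¹⁰)⁶ = x¹⁶, (x¹⁰)⁷ = x⁴, (x¹⁰)⁸ = x¹⁴, (x¹⁰)⁹ = x², (x¹⁰)¹⁰ = x¹², (x¹⁰)¹¹ = e.
The smallest positive k with (x¹⁰)ᵏ = e is 11, so |⟨x¹⁰⟩| = 11.

Answer: 11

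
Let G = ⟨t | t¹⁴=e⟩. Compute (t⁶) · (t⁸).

Compute (t⁶) · (t⁸) by multiplying left to right and reducing via the relations at each step:
  (t⁶) · t⁸ = e

Answer: e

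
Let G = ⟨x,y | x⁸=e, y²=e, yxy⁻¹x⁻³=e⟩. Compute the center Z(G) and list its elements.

An element z ∈ Z(G) iff z commutes with every generator.
For example x⁴ is central: (x⁴)·x = x⁵ = x·(x⁴); (x⁴)·y = x⁴y = y·(x⁴).
Whereas x ∉ Z(G) since x·y = xy ≠ x³y = y·x.
Checking each of the 16 elements this way gives Z(G) = {e, x⁴}, of order 2.

Answer: {e, x⁴}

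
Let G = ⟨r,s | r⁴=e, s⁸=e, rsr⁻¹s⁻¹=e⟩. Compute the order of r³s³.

Compute successive powers until reaching e:
  (r³s³)¹ = r³s³, (r³s³)² = r²s⁶, (r³s³)³ = rs, (r³s³)⁴ = s⁴, (r³s³)⁵ = r³s⁷, (r³s³)⁶ = r²s², (r³s³)⁷ = rs⁵, (r³s³)⁸ = e.
The smallest positive k with (r³s³)ᵏ = e is 8.

Answer: 8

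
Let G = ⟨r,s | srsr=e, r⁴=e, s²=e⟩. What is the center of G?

An element z ∈ Z(G) iff z commutes with every generator.
For example r² is central: (r²)·r = r³ = r·(r²); (r²)·s = r²s = s·(r²).
Whereas r ∉ Z(G) since r·s = rs ≠ r³s = s·r.
Checking each of the 8 elements this way gives Z(G) = {e, r²}, of order 2.

Answer: {e, r²}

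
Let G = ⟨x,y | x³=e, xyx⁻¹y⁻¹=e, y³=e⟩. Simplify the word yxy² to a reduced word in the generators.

Multiply left to right, reducing at each step:
  y · x = xy
  (xy) · y² = x

Answer: x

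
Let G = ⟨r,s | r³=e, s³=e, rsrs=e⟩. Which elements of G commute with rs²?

⟨rs²⟩ ⊆ C_G(rs²) since powers of rs² commute with rs²; so |C_G(rs²)| ≥ |⟨rs²⟩| = 3.
By orbit–stabilizer, |C_G(rs²)| = |G| / |conj. class of rs²| = 12 / 4 = 3.
The 3 elements commuting with rs² are {e, rs², sr²}.

Answer: {e, rs², sr²}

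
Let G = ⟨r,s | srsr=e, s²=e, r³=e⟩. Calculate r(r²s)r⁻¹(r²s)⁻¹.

[r, (r²s)] = r·(r²s)·r⁻¹·(r²s)⁻¹.
  r · (r²s) = s
  s · (r²) = rs
  (rs) · (r²s) = r²

Answer: r²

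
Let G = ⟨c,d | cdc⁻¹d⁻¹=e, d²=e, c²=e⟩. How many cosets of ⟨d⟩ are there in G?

First find ord(d) by computing successive powers:
  d¹ = d, d² = e.
So |⟨d⟩| = ord(d) = 2. With |G| = 4, by Lagrange [G : ⟨d⟩] = 4/2 = 2.

Answer: 2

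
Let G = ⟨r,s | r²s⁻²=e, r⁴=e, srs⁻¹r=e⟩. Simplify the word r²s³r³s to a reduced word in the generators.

Multiply left to right, reducing at each step:
  (r²) · s³ = s
  s · r³ = rs
  (rs) · s = r³

Answer: r³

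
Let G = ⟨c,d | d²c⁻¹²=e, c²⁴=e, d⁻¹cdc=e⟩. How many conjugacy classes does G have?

The conjugacy classes (representative and size) are:
  [e] (size 1), [c] (size 2), [c²] (size 2), [c³] (size 2), [c⁴] (size 2), [c⁵] (size 2), [c¹⁸] (size 2), [c⁷] (size 2), [c¹⁶] (size 2), [c¹⁵] (size 2), [c¹⁴] (size 2), [c¹³] (size 2), [c¹²] (size 1), [c⁶d] (size 12), [c⁵d⁻¹] (size 12).
Class equation: 1 + 2 + 2 + 2 + 2 + 2 + 2 + 2 + 2 + 2 + 2 + 2 + 1 + 12 + 12 = 48 = |G|. So G has 15 conjugacy classes.

Answer: 15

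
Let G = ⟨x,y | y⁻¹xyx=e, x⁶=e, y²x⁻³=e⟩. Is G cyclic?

Every cyclic group is abelian. But x·y = xy while y·x = x²y⁻¹, so x·y ≠ y·x and G is not abelian. Hence G is not cyclic.

Answer: No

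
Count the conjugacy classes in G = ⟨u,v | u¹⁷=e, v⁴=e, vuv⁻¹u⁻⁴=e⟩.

The conjugacy classes (representative and size) are:
  [e] (size 1), [u⁴] (size 4), [u²] (size 4), [u⁵] (size 4), [u¹¹] (size 4), [u⁷v] (size 17), [u³v²] (size 17), [u⁹v³] (size 17).
Class equation: 1 + 4 + 4 + 4 + 4 + 17 + 17 + 17 = 68 = |G|. So G has 8 conjugacy classes.

Answer: 8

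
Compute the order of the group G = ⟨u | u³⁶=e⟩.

G is generated by a single element, so G is cyclic. The relator gives u³⁶ = e and no smaller power is forced to be e, so the 36 powers {e, u, u², u³, u⁴, u⁵, u⁶, u⁷, u⁸, u⁹, u²², u²³, u²¹, u²⁰, u²⁴, u²⁵, u²⁶, u²⁷, u²⁸, u²⁹, u³², u³³, u³¹, u³⁰, u³⁴, u³⁵, u¹², u¹³, u¹¹, u¹⁰, u¹⁴, u¹⁵, u¹⁶, u¹⁷, u¹⁸, u¹⁹} are distinct. Hence |G| = 36.

Answer: 36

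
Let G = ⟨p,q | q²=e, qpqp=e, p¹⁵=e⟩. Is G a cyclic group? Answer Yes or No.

Every cyclic group is abelian. But p·q = pq while q·p = p¹⁴q, so p·q ≠ q·p and G is not abelian. Hence G is not cyclic.

Answer: No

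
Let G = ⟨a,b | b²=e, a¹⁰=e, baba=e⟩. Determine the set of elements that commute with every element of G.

An element z ∈ Z(G) iff z commutes with every generator.
For example a⁵ is central: (a⁵)·a = a⁶ = a·(a⁵); (a⁵)·b = a⁵b = b·(a⁵).
Whereas a ∉ Z(G) since a·b = ab ≠ a⁹b = b·a.
Checking each of the 20 elements this way gives Z(G) = {e, a⁵}, of order 2.

Answer: {e, a⁵}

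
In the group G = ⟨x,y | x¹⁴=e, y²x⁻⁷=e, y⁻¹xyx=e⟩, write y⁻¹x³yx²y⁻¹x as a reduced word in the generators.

Multiply left to right, reducing at each step:
  (y⁻¹) · x³ = x⁴y
  (x⁴y) · y = x¹¹
  (x¹¹) · x² = x¹³
  (x¹³) · y⁻¹ = x⁶y
  (x⁶y) · x = x⁵y

Answer: x⁵y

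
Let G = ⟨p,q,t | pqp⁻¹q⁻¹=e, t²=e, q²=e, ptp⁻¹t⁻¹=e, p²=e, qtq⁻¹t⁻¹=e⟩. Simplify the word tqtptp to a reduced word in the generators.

Multiply left to right, reducing at each step:
  t · q = qt
  (qt) · t = q
  q · p = pq
  (pq) · t = pqt
  (pqt) · p = qt

Answer: qt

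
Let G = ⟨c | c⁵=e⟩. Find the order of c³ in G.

Compute successive powers until reaching e:
  (c³)¹ = c³, (c³)² = c, (c³)³ = c⁴, (c³)⁴ = c², (c³)⁵ = e.
The smallest positive k with (c³)ᵏ = e is 5.

Answer: 5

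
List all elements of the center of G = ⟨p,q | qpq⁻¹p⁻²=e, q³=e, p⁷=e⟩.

An element z ∈ Z(G) iff z commutes with every generator.
For example e is central: e·p = p = p·e; e·q = q = q·e.
Whereas p ∉ Z(G) since p·q = pq ≠ p²q = q·p.
Checking each of the 21 elements this way gives Z(G) = {e}, of order 1.

Answer: {e}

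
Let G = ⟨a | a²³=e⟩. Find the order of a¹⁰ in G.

Compute successive powers until reaching e:
  (a¹⁰)¹ = a¹⁰, (a¹⁰)² = a²⁰, (a¹⁰)³ = a⁷, (a¹⁰)⁴ = a¹⁷, (a¹⁰)⁵ = a⁴, (a¹⁰)⁶ = a¹⁴, (a¹⁰)⁷ = a, (a¹⁰)⁸ = a¹¹, (a¹⁰)⁹ = a²¹, (a¹⁰)¹⁰ = a⁸, (a¹⁰)¹¹ = a¹⁸, (a¹⁰)¹² = a⁵, (a¹⁰)¹³ = a¹⁵, (a¹⁰)¹⁴ = a², (a¹⁰)¹⁵ = a¹², (a¹⁰)¹⁶ = a²², (a¹⁰)¹⁷ = a⁹, (a¹⁰)¹⁸ = a¹⁹, (a¹⁰)¹⁹ = a⁶, (a¹⁰)²⁰ = a¹⁶, (a¹⁰)²¹ = a³, (a¹⁰)²² = a¹³, (a¹⁰)²³ = e.
The smallest positive k with (a¹⁰)ᵏ = e is 23.

Answer: 23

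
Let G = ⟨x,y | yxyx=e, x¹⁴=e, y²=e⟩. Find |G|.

Enumerate words in the generators, reducing via the relations: the distinct elements are
  {e, x, y, xy, x², x³, x⁴, x⁵, x⁶, x⁷, x⁸, x⁹, x²y, x³y, x¹², x¹³, x¹¹, x¹⁰, x⁴y, x⁵y, x⁶y, x⁷y, x⁸y, x⁹y, x¹²y, x¹³y, x¹¹y, x¹⁰y}.
No further products give new elements, so |G| = 28.

Answer: 28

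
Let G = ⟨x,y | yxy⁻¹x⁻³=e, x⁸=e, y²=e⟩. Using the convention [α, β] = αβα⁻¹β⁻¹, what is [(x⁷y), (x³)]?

[(x⁷y), (x³)] = (x⁷y)·(x³)·(x⁷y)⁻¹·(x³)⁻¹.
  (x⁷y) · (x³) = y
  y · (x³y) = x
  x · (x⁵) = x⁶

Answer: x⁶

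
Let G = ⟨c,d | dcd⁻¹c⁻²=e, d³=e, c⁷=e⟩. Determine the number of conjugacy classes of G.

The conjugacy classes (representative and size) are:
  [e] (size 1), [c²] (size 3), [c⁵] (size 3), [d] (size 7), [d²] (size 7).
Class equation: 1 + 3 + 3 + 7 + 7 = 21 = |G|. So G has 5 conjugacy classes.

Answer: 5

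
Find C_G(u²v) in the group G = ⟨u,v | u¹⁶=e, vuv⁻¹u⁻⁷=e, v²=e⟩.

⟨u²v⟩ ⊆ C_G(u²v) since powers of u²v commute with u²v; so |C_G(u²v)| ≥ |⟨u²v⟩| = 2.
By orbit–stabilizer, |C_G(u²v)| = |G| / |conj. class of u²v| = 32 / 8 = 4.
The 4 elements commuting with u²v are {e, u⁸, u²v, u¹⁰v}.

Answer: {e, u⁸, u²v, u¹⁰v}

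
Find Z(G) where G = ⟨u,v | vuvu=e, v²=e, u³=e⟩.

An element z ∈ Z(G) iff z commutes with every generator.
For example e is central: e·u = u = u·e; e·v = v = v·e.
Whereas u ∉ Z(G) since u·v = uv ≠ u²v = v·u.
Checking each of the 6 elements this way gives Z(G) = {e}, of order 1.

Answer: {e}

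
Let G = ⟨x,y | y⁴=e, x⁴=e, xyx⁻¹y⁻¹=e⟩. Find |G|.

Enumerate words in the generators, reducing via the relations: the distinct elements are
  {e, x, y, xy, x², x³, y², y³, xy², xy³, x²y, x³y, x²y², x²y³, x³y², x³y³}.
No further products give new elements, so |G| = 16.

Answer: 16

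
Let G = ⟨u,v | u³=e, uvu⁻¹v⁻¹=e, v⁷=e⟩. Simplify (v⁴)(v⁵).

Compute (v⁴) · (v⁵) by multiplying left to right and reducing via the relations at each step:
  (v⁴) · v⁵ = v²

Answer: v²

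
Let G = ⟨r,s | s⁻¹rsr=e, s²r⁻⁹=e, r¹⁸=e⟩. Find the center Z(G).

An element z ∈ Z(G) iff z commutes with every generator.
For example r⁹ is central: (r⁹)·r = r¹⁰ = r·(r⁹); (r⁹)·s = s⁻¹ = s·(r⁹).
Whereas r ∉ Z(G) since r·s = rs ≠ r⁸s⁻¹ = s·r.
Checking each of the 36 elements this way gives Z(G) = {e, r⁹}, of order 2.

Answer: {e, r⁹}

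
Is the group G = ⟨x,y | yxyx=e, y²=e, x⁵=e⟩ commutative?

x·y = xy but y·x = x⁴y, so x·y ≠ y·x and G is not abelian.

Answer: No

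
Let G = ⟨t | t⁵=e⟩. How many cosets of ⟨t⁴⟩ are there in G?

First find ord(t⁴) by computing successive powers:
  (t⁴)¹ = t⁴, (t⁴)² = t³, (t⁴)³ = t², (t⁴)⁴ = t, (t⁴)⁵ = e.
So |⟨t⁴⟩| = ord(t⁴) = 5. With |G| = 5, by Lagrange [G : ⟨t⁴⟩] = 5/5 = 1.

Answer: 1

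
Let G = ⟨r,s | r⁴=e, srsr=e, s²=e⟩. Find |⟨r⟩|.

|⟨r⟩| equals the order of r. Compute successive powers until reaching e:
  r¹ = r, r² = r², r³ = r³, r⁴ = e.
The smallest positive k with rᵏ = e is 4, so |⟨r⟩| = 4.

Answer: 4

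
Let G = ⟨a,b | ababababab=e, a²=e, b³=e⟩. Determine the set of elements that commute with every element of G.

An element z ∈ Z(G) iff z commutes with every generator.
For example e is central: e·a = a = a·e; e·b = b = b·e.
Whereas a ∉ Z(G) since a·b = ab ≠ ba = b·a.
Checking each of the 60 elements this way gives Z(G) = {e}, of order 1.

Answer: {e}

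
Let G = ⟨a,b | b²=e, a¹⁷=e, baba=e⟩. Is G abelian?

a·b = ab but b·a = a¹⁶b, so a·b ≠ b·a and G is not abelian.

Answer: No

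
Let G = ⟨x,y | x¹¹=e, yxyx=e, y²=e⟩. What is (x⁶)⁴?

Compute successive powers of (x⁶), reducing at each step:
  (x⁶)²: (x⁶) · x⁶ = x
  (x⁶)³: x · x⁶ = x⁷
  (x⁶)⁴: (x⁷) · x⁶ = x²

Answer: x²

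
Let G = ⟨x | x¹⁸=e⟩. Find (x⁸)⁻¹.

The order of (x⁸) is 9 (smallest k with (x⁸)ᵏ = e), so (x⁸)⁻¹ = (x⁸)⁸ = x¹⁰.
Check: (x⁸) · (x¹⁰) → (x⁸) · x¹⁰ = e, giving e as required.

Answer: x¹⁰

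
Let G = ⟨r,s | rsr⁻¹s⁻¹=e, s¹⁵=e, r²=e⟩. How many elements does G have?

Enumerate words in the generators, reducing via the relations: the distinct elements are
  {e, r, s, rs, s², s³, s⁴, s⁵, s⁶, s⁷, s⁸, s⁹, rs², rs³, rs⁴, rs⁵, rs⁶, rs⁷, rs⁸, rs⁹, s¹², s¹³, s¹¹, s¹⁰, s¹⁴, rs¹², rs¹³, rs¹¹, rs¹⁰, rs¹⁴}.
No further products give new elements, so |G| = 30.

Answer: 30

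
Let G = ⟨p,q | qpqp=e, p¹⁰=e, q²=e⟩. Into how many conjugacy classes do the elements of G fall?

The conjugacy classes (representative and size) are:
  [e] (size 1), [p] (size 2), [p²] (size 2), [p³] (size 2), [p⁴] (size 2), [p⁵] (size 1), [p²q] (size 5), [p³q] (size 5).
Class equation: 1 + 2 + 2 + 2 + 2 + 1 + 5 + 5 = 20 = |G|. So G has 8 conjugacy classes.

Answer: 8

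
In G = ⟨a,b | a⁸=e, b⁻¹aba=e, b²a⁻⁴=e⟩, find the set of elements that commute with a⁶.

⟨a⁶⟩ ⊆ C_G(a⁶) since powers of a⁶ commute with a⁶; so |C_G(a⁶)| ≥ |⟨a⁶⟩| = 4.
By orbit–stabilizer, |C_G(a⁶)| = |G| / |conj. class of a⁶| = 16 / 2 = 8.
The 8 elements commuting with a⁶ are {e, a, a², a³, a⁴, a⁵, a⁶, a⁷}.

Answer: {e, a, a², a³, a⁴, a⁵, a⁶, a⁷}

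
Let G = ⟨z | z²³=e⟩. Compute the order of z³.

Compute successive powers until reaching e:
  (z³)¹ = z³, (z³)² = z⁶, (z³)³ = z⁹, (z³)⁴ = z¹², (z³)⁵ = z¹⁵, (z³)⁶ = z¹⁸, (z³)⁷ = z²¹, (z³)⁸ = z, (z³)⁹ = z⁴, (z³)¹⁰ = z⁷, (z³)¹¹ = z¹⁰, (z³)¹² = z¹³, (z³)¹³ = z¹⁶, (z³)¹⁴ = z¹⁹, (z³)¹⁵ = z²², (z³)¹⁶ = z², (z³)¹⁷ = z⁵, (z³)¹⁸ = z⁸, (z³)¹⁹ = z¹¹, (z³)²⁰ = z¹⁴, (z³)²¹ = z¹⁷, (z³)²² = z²⁰, (z³)²³ = e.
The smallest positive k with (z³)ᵏ = e is 23.

Answer: 23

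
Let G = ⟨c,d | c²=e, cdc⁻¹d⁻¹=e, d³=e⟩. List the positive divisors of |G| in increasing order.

|G| = 6 = 2 · 3. By Lagrange's theorem the order of any subgroup divides 6; the divisors of 6 are 1, 2, 3, 6.

Answer: 1, 2, 3, 6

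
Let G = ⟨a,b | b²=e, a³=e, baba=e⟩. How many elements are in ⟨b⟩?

|⟨b⟩| equals the order of b. Compute successive powers until reaching e:
  b¹ = b, b² = e.
The smallest positive k with bᵏ = e is 2, so |⟨b⟩| = 2.

Answer: 2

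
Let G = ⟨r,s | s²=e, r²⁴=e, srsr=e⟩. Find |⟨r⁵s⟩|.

|⟨r⁵s⟩| equals the order of r⁵s. Compute successive powers until reaching e:
  (r⁵s)¹ = r⁵s, (r⁵s)² = e.
The smallest positive k with (r⁵s)ᵏ = e is 2, so |⟨r⁵s⟩| = 2.

Answer: 2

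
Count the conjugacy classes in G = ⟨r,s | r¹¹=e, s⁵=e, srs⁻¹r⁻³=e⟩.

The conjugacy classes (representative and size) are:
  [e] (size 1), [r³] (size 5), [r⁶] (size 5), [r⁷s] (size 11), [r⁹s²] (size 11), [r⁷s³] (size 11), [r⁷s⁴] (size 11).
Class equation: 1 + 5 + 5 + 11 + 11 + 11 + 11 = 55 = |G|. So G has 7 conjugacy classes.

Answer: 7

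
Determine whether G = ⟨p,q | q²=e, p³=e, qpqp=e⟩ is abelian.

p·q = pq but q·p = p²q, so p·q ≠ q·p and G is not abelian.

Answer: No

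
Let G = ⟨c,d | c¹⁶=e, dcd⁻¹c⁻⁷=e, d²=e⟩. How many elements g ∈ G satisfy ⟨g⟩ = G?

⟨g⟩ = G would require ord(g) = |G| = 32, but the maximum element order in G is 16 < 32. So G is not cyclic and no single element generates it: the count is 0.

Answer: 0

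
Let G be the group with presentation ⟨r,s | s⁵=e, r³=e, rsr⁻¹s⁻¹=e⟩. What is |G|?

Enumerate words in the generators, reducing via the relations: the distinct elements are
  {e, r, s, rs, r², s², s³, s⁴, rs², rs³, rs⁴, r²s, r²s², r²s³, r²s⁴}.
No further products give new elements, so |G| = 15.

Answer: 15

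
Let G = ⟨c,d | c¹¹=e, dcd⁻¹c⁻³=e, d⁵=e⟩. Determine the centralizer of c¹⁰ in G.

⟨c¹⁰⟩ ⊆ C_G(c¹⁰) since powers of c¹⁰ commute with c¹⁰; so |C_G(c¹⁰)| ≥ |⟨c¹⁰⟩| = 11.
By orbit–stabilizer, |C_G(c¹⁰)| = |G| / |conj. class of c¹⁰| = 55 / 5 = 11.
The 11 elements commuting with c¹⁰ are {e, c, c², c³, c⁴, c⁵, c⁶, c⁷, c⁸, c⁹, c¹⁰}.

Answer: {e, c, c², c³, c⁴, c⁵, c⁶, c⁷, c⁸, c⁹, c¹⁰}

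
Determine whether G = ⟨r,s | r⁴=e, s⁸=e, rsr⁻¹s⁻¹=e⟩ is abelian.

Each pair of generators commutes: r·s = rs = s·r. Since the generators pairwise commute, every element of G commutes with every other, so G is abelian.

Answer: Yes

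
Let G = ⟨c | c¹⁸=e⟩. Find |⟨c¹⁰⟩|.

|⟨c¹⁰⟩| equals the order of c¹⁰. Compute successive powers until reaching e:
  (c¹⁰)¹ = c¹⁰, (c¹⁰)² = c², (c¹⁰)³ = c¹², (c¹⁰)⁴ = c⁴, (c¹⁰)⁵ = c¹⁴, (c¹⁰)⁶ = c⁶, (c¹⁰)⁷ = c¹⁶, (c¹⁰)⁸ = c⁸, (c¹⁰)⁹ = e.
The smallest positive k with (c¹⁰)ᵏ = e is 9, so |⟨c¹⁰⟩| = 9.

Answer: 9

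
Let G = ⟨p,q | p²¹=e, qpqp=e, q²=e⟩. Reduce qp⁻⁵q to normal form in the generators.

Multiply left to right, reducing at each step:
  q · p⁻⁵ = p⁵q
  (p⁵q) · q = p⁵

Answer: p⁵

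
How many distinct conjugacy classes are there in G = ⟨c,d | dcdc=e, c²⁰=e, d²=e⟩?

The conjugacy classes (representative and size) are:
  [e] (size 1), [c] (size 2), [c¹⁸] (size 2), [c³] (size 2), [c⁴] (size 2), [c¹⁵] (size 2), [c¹⁴] (size 2), [c⁷] (size 2), [c¹²] (size 2), [c¹¹] (size 2), [c¹⁰] (size 1), [c¹⁸d] (size 10), [c⁵d] (size 10).
Class equation: 1 + 2 + 2 + 2 + 2 + 2 + 2 + 2 + 2 + 2 + 1 + 10 + 10 = 40 = |G|. So G has 13 conjugacy classes.

Answer: 13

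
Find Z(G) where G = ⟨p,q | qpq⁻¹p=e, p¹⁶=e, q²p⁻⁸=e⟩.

An element z ∈ Z(G) iff z commutes with every generator.
For example p⁸ is central: (p⁸)·p = p⁹ = p·(p⁸); (p⁸)·q = q⁻¹ = q·(p⁸).
Whereas p ∉ Z(G) since p·q = pq ≠ p⁷q⁻¹ = q·p.
Checking each of the 32 elements this way gives Z(G) = {e, p⁸}, of order 2.

Answer: {e, p⁸}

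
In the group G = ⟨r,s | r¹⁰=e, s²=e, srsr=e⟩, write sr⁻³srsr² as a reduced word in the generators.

Multiply left to right, reducing at each step:
  s · r⁻³ = r³s
  (r³s) · s = r³
  (r³) · r = r⁴
  (r⁴) · s = r⁴s
  (r⁴s) · r² = r²s

Answer: r²s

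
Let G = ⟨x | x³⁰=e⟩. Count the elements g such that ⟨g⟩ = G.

G is cyclic of order 30. An element generates G iff its order is 30, and a cyclic group of order 30 has exactly φ(30) = 8 such elements.

Answer: 8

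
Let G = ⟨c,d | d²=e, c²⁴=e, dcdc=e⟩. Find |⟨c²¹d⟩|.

|⟨c²¹d⟩| equals the order of c²¹d. Compute successive powers until reaching e:
  (c²¹d)¹ = c²¹d, (c²¹d)² = e.
The smallest positive k with (c²¹d)ᵏ = e is 2, so |⟨c²¹d⟩| = 2.

Answer: 2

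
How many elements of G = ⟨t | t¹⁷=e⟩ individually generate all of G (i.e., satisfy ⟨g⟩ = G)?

G is cyclic of order 17. An element generates G iff its order is 17, and a cyclic group of order 17 has exactly φ(17) = 16 such elements.

Answer: 16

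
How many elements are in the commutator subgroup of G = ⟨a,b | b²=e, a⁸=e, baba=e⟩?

G' = [G, G] is generated by all commutators. The generator-pair commutators are: [a, b] = a².
The subgroup they normally generate is {e, a², a⁴, a⁶}, of order 4.
Check: |G/G'| = 16/4 = 4 is the order of the abelianisation.

Answer: 4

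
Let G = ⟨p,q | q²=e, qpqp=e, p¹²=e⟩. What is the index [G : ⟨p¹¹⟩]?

First find ord(p¹¹) by computing successive powers:
  (p¹¹)¹ = p¹¹, (p¹¹)² = p¹⁰, (p¹¹)³ = p⁹, (p¹¹)⁴ = p⁸, (p¹¹)⁵ = p⁷, (p¹¹)⁶ = p⁶, (p¹¹)⁷ = p⁵, (p¹¹)⁸ = p⁴, (p¹¹)⁹ = p³, (p¹¹)¹⁰ = p², (p¹¹)¹¹ = p, (p¹¹)¹² = e.
So |⟨p¹¹⟩| = ord(p¹¹) = 12. With |G| = 24, by Lagrange [G : ⟨p¹¹⟩] = 24/12 = 2.

Answer: 2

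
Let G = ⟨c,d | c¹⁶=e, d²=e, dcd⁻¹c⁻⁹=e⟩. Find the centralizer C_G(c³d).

⟨c³d⟩ ⊆ C_G(c³d) since powers of c³d commute with c³d; so |C_G(c³d)| ≥ |⟨c³d⟩| = 16.
By orbit–stabilizer, |C_G(c³d)| = |G| / |conj. class of c³d| = 32 / 2 = 16.
The 16 elements commuting with c³d are {e, c², c⁴, c⁶, c⁸, c¹⁰, c¹², c¹⁴, c⁹d, cd, c¹¹d, c³d, c¹³d, c⁵d, c¹⁵d, c⁷d}.

Answer: {e, c², c⁴, c⁶, c⁸, c¹⁰, c¹², c¹⁴, c⁹d, cd, c¹¹d, c³d, c¹³d, c⁵d, c¹⁵d, c⁷d}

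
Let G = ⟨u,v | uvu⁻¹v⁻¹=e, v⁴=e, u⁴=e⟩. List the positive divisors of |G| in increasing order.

|G| = 16 = 2⁴. By Lagrange's theorem the order of any subgroup divides 16; the divisors of 16 are 1, 2, 4, 8, 16.

Answer: 1, 2, 4, 8, 16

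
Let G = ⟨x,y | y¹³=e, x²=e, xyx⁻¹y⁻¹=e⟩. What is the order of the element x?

Compute successive powers until reaching e:
  x¹ = x, x² = e.
The smallest positive k with xᵏ = e is 2.

Answer: 2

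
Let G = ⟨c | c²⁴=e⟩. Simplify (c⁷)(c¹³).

Compute (c⁷) · (c¹³) by multiplying left to right and reducing via the relations at each step:
  (c⁷) · c¹³ = c²⁰

Answer: c²⁰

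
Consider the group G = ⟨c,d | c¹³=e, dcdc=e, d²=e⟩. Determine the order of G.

Enumerate words in the generators, reducing via the relations: the distinct elements are
  {c, d, e, cd, c², c³, c⁴, c⁵, c⁶, c⁷, c⁸, c⁹, c²d, c³d, c¹², c¹¹, c¹⁰, c⁴d, c⁵d, c⁶d, c⁷d, c⁸d, c⁹d, c¹²d, c¹¹d, c¹⁰d}.
No further products give new elements, so |G| = 26.

Answer: 26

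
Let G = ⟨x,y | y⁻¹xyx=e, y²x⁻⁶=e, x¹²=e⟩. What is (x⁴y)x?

Compute (x⁴y) · x by multiplying left to right and reducing via the relations at each step:
  (x⁴y) · x = x³y

Answer: x³y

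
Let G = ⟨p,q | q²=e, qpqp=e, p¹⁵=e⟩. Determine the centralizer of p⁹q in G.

⟨p⁹q⟩ ⊆ C_G(p⁹q) since powers of p⁹q commute with p⁹q; so |C_G(p⁹q)| ≥ |⟨p⁹q⟩| = 2.
By orbit–stabilizer, |C_G(p⁹q)| = |G| / |conj. class of p⁹q| = 30 / 15 = 2.
The 2 elements commuting with p⁹q are {e, p⁹q}.

Answer: {e, p⁹q}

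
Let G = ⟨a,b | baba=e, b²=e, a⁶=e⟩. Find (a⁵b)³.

Compute successive powers of (a⁵b), reducing at each step:
  (a⁵b)²: (a⁵b) · a⁵ = b;   b · b = e
  (a⁵b)³: e · a⁵ = a⁵;   (a⁵) · b = a⁵b

Answer: a⁵b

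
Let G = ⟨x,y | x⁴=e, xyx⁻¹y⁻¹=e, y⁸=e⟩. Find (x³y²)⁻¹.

The order of (x³y²) is 4 (smallest k with (x³y²)ᵏ = e), so (x³y²)⁻¹ = (x³y²)³ = xy⁶.
Check: (x³y²) · (xy⁶) → (x³y²) · x = y²;   (y²) · y⁶ = e, giving e as required.

Answer: xy⁶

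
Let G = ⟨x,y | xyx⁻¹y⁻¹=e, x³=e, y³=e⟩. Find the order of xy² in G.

Compute successive powers until reaching e:
  (xy²)¹ = xy², (xy²)² = x²y, (xy²)³ = e.
The smallest positive k with (xy²)ᵏ = e is 3.

Answer: 3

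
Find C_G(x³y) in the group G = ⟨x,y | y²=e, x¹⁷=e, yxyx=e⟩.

⟨x³y⟩ ⊆ C_G(x³y) since powers of x³y commute with x³y; so |C_G(x³y)| ≥ |⟨x³y⟩| = 2.
By orbit–stabilizer, |C_G(x³y)| = |G| / |conj. class of x³y| = 34 / 17 = 2.
The 2 elements commuting with x³y are {e, x³y}.

Answer: {e, x³y}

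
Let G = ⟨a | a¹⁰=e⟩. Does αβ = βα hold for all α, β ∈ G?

G has a single generator, so G is cyclic and hence abelian.

Answer: Yes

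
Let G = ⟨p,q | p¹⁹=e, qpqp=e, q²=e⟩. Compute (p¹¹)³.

Compute successive powers of (p¹¹), reducing at each step:
  (p¹¹)²: (p¹¹) · p¹¹ = p³
  (p¹¹)³: (p³) · p¹¹ = p¹⁴

Answer: p¹⁴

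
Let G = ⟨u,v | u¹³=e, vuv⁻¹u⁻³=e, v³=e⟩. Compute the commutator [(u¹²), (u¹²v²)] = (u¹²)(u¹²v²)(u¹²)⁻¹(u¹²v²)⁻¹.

[(u¹²), (u¹²v²)] = (u¹²)·(u¹²v²)·(u¹²)⁻¹·(u¹²v²)⁻¹.
  (u¹²) · (u¹²v²) = u¹¹v²
  (u¹¹v²) · u = u⁷v²
  (u⁷v²) · (u³v) = u⁸

Answer: u⁸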